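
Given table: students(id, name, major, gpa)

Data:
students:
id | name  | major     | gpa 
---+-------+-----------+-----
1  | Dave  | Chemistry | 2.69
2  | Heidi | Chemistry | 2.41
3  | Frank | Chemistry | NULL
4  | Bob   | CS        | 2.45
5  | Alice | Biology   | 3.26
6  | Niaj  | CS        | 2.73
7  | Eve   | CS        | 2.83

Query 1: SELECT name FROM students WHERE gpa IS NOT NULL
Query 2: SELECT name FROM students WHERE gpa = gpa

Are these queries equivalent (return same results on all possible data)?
Yes, equivalent

Both queries return: [('Alice',), ('Bob',), ('Dave',), ('Eve',), ('Heidi',), ('Niaj',)]

Reason: IS NOT NULL vs self-equality (both exclude NULLs)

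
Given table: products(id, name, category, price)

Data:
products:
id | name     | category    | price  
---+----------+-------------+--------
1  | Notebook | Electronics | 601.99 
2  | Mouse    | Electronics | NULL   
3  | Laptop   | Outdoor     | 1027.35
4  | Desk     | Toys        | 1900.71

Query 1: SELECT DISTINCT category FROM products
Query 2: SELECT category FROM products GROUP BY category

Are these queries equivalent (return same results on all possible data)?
Yes, equivalent

Both queries return: [('Electronics',), ('Outdoor',), ('Toys',)]

Reason: Both get unique categorys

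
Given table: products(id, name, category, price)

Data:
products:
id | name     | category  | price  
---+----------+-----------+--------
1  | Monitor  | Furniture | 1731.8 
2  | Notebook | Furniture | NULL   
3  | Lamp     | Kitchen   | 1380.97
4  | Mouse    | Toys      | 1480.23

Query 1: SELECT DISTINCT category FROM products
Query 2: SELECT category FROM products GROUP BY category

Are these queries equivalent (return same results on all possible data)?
Yes, equivalent

Both queries return: [('Furniture',), ('Kitchen',), ('Toys',)]

Reason: Both get unique categorys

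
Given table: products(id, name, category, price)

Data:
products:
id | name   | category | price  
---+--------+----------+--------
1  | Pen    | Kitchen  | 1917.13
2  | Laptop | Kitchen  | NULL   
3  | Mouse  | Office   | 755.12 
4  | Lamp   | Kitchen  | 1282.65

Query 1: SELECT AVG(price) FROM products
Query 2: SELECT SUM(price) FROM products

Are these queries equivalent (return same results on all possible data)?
No, not equivalent

Query 1 returns: [(1318.3,)]
Query 2 returns: [(3954.9,)]

Reason: AVG vs SUM give different aggregate values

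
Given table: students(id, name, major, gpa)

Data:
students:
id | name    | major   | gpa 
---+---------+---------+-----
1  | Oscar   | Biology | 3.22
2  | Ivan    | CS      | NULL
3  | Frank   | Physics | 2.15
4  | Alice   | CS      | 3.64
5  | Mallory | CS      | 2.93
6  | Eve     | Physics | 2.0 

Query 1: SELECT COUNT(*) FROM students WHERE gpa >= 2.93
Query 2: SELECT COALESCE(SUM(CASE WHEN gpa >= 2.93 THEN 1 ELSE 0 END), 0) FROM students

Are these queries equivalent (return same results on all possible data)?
Yes, equivalent

Both queries return: [(3,)]

Reason: COUNT with WHERE vs conditional SUM (COALESCE handles empty-table NULL)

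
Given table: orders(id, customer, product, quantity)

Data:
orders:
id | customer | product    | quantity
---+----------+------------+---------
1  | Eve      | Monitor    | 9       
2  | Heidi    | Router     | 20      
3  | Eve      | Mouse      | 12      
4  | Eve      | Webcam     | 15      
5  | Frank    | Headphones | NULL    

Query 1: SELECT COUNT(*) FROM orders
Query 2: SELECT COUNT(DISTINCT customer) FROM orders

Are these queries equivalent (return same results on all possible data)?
No, not equivalent

Query 1 returns: [(5,)]
Query 2 returns: [(3,)]

Reason: COUNT(*) counts rows, COUNT(DISTINCT customer) counts unique customers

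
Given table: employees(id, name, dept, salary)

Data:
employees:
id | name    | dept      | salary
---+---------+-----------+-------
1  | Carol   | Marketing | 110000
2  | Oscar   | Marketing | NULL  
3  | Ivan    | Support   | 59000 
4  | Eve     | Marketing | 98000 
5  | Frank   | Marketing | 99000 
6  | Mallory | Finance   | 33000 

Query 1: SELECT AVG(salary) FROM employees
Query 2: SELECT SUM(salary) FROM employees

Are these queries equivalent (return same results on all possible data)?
No, not equivalent

Query 1 returns: [(79800.0,)]
Query 2 returns: [(399000,)]

Reason: AVG vs SUM give different aggregate values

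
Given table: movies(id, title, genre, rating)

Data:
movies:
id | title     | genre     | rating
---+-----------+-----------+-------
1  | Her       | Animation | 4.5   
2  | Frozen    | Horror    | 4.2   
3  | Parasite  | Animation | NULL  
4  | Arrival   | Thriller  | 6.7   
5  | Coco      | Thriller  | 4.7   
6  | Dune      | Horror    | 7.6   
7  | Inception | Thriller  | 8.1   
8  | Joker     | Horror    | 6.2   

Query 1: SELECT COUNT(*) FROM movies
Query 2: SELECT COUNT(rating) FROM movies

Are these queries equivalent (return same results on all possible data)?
No, not equivalent

Query 1 returns: [(8,)]
Query 2 returns: [(7,)]

Reason: COUNT(*) includes NULLs, COUNT(column) excludes them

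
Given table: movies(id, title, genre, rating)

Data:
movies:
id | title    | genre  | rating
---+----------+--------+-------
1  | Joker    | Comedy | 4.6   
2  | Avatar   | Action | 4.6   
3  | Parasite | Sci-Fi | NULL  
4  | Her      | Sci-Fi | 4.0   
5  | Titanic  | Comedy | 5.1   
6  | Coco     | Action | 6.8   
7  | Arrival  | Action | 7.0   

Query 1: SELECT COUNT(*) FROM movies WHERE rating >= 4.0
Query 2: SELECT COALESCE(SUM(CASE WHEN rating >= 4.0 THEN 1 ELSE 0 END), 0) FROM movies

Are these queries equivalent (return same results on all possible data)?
Yes, equivalent

Both queries return: [(6,)]

Reason: COUNT with WHERE vs conditional SUM (COALESCE handles empty-table NULL)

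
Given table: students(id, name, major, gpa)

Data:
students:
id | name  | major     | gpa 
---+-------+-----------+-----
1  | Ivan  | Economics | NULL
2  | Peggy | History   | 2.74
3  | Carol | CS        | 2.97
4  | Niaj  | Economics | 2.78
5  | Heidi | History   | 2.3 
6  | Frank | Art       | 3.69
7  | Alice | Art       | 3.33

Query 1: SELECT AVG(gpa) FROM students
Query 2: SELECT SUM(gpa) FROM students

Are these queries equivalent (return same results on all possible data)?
No, not equivalent

Query 1 returns: [(2.9683333333333333,)]
Query 2 returns: [(17.81,)]

Reason: AVG vs SUM give different aggregate values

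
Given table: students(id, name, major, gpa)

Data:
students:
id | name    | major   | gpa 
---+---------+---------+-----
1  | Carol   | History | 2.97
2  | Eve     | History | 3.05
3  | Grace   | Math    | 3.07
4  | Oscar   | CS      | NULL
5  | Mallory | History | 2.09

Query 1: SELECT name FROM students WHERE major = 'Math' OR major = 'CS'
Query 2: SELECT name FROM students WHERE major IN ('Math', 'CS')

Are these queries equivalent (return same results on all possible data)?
Yes, equivalent

Both queries return: [('Grace',), ('Oscar',)]

Reason: OR vs IN are equivalent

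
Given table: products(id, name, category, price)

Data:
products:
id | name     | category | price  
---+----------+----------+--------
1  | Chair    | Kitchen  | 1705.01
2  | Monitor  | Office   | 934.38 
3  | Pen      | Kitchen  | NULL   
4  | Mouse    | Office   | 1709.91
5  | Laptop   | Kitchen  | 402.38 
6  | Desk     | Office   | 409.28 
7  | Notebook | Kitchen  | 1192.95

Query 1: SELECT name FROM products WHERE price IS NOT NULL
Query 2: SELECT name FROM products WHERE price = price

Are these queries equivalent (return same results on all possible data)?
Yes, equivalent

Both queries return: [('Chair',), ('Desk',), ('Laptop',), ('Monitor',), ('Mouse',), ('Notebook',)]

Reason: IS NOT NULL vs self-equality (both exclude NULLs)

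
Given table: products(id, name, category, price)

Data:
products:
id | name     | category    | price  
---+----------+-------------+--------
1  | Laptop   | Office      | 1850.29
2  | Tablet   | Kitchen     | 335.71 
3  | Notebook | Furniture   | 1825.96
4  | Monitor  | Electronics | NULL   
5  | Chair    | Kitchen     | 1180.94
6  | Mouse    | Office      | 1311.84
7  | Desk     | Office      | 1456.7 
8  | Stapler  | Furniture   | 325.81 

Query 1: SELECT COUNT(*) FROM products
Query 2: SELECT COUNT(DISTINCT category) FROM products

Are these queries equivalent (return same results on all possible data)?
No, not equivalent

Query 1 returns: [(8,)]
Query 2 returns: [(4,)]

Reason: COUNT(*) counts rows, COUNT(DISTINCT category) counts unique categorys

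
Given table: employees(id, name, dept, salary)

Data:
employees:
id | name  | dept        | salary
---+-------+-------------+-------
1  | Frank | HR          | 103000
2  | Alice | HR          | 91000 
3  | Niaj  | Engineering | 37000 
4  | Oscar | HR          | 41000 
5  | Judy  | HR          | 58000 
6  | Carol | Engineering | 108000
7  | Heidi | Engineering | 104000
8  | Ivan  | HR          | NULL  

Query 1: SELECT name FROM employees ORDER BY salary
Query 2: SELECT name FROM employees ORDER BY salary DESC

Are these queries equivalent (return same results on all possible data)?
No, not equivalent

Query 1 returns: [('Ivan',), ('Niaj',), ('Oscar',), ('Judy',), ('Alice',), ('Frank',), ('Heidi',), ('Carol',)]
Query 2 returns: [('Carol',), ('Heidi',), ('Frank',), ('Alice',), ('Judy',), ('Oscar',), ('Niaj',), ('Ivan',)]

Reason: ASC vs DESC gives opposite ordering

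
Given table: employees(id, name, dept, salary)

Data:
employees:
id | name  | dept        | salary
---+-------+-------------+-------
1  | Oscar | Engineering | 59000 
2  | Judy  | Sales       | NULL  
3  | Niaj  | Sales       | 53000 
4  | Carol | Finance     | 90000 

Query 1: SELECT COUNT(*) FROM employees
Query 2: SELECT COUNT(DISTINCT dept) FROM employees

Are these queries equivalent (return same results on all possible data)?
No, not equivalent

Query 1 returns: [(4,)]
Query 2 returns: [(3,)]

Reason: COUNT(*) counts rows, COUNT(DISTINCT dept) counts unique depts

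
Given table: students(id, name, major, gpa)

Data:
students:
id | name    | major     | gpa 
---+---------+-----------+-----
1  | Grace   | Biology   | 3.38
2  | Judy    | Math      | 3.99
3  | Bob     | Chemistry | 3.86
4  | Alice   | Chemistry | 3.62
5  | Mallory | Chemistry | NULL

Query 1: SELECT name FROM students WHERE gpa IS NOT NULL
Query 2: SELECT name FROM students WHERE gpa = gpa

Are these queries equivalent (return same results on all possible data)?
Yes, equivalent

Both queries return: [('Alice',), ('Bob',), ('Grace',), ('Judy',)]

Reason: IS NOT NULL vs self-equality (both exclude NULLs)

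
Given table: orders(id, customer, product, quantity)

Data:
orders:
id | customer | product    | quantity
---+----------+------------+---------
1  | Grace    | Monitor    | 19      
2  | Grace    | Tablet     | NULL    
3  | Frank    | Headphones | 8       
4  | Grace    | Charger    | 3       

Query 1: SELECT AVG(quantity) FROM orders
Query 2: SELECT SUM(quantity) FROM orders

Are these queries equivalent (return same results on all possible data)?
No, not equivalent

Query 1 returns: [(10.0,)]
Query 2 returns: [(30,)]

Reason: AVG vs SUM give different aggregate values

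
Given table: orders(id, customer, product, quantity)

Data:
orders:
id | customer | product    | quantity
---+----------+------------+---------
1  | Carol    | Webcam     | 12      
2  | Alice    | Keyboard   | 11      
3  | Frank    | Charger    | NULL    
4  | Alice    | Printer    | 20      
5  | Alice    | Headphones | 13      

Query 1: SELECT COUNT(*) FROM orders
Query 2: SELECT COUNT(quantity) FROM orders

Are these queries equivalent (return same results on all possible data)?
No, not equivalent

Query 1 returns: [(5,)]
Query 2 returns: [(4,)]

Reason: COUNT(*) includes NULLs, COUNT(column) excludes them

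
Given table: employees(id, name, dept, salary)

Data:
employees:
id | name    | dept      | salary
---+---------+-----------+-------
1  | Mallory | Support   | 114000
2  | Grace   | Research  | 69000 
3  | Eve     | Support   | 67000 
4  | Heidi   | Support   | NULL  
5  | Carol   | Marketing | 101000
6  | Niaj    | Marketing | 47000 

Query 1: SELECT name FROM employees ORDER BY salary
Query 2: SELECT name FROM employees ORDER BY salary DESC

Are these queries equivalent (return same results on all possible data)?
No, not equivalent

Query 1 returns: [('Heidi',), ('Niaj',), ('Eve',), ('Grace',), ('Carol',), ('Mallory',)]
Query 2 returns: [('Mallory',), ('Carol',), ('Grace',), ('Eve',), ('Niaj',), ('Heidi',)]

Reason: ASC vs DESC gives opposite ordering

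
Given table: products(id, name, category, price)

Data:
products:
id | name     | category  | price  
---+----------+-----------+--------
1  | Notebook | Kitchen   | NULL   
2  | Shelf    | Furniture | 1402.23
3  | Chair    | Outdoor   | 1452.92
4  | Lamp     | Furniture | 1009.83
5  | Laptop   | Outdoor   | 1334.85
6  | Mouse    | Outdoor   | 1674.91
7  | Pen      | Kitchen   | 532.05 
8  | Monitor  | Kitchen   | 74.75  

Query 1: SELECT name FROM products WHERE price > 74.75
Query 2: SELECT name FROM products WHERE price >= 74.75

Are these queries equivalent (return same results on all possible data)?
No, not equivalent

Query 1 returns: [('Shelf',), ('Chair',), ('Lamp',), ('Laptop',), ('Mouse',), ('Pen',)]
Query 2 returns: [('Shelf',), ('Chair',), ('Lamp',), ('Laptop',), ('Mouse',), ('Pen',), ('Monitor',)]

Reason: > vs >= gives different results when price = 74.75 exists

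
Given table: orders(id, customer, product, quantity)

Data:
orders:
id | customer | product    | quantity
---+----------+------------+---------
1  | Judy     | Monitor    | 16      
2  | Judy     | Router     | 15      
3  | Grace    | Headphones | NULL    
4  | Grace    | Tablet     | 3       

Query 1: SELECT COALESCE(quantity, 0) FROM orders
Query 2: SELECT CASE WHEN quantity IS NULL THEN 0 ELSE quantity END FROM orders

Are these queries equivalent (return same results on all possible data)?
Yes, equivalent

Both queries return: [(0,), (3,), (15,), (16,)]

Reason: COALESCE vs CASE for NULL handling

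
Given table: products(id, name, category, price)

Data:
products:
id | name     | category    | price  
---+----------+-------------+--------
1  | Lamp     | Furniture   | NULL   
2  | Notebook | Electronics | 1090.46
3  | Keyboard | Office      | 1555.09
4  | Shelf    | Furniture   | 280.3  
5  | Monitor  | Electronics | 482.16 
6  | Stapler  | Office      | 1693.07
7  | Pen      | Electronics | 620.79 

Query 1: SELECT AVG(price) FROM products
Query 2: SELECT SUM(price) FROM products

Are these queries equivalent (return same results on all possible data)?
No, not equivalent

Query 1 returns: [(953.645,)]
Query 2 returns: [(5721.87,)]

Reason: AVG vs SUM give different aggregate values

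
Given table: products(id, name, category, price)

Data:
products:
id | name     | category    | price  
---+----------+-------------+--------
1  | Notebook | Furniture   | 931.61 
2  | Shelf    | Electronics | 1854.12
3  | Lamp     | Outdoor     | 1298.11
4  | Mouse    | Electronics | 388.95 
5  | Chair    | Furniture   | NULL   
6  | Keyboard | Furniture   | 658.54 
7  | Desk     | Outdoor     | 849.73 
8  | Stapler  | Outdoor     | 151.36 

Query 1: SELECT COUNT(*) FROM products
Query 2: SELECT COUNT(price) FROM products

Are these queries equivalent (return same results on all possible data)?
No, not equivalent

Query 1 returns: [(8,)]
Query 2 returns: [(7,)]

Reason: COUNT(*) includes NULLs, COUNT(column) excludes them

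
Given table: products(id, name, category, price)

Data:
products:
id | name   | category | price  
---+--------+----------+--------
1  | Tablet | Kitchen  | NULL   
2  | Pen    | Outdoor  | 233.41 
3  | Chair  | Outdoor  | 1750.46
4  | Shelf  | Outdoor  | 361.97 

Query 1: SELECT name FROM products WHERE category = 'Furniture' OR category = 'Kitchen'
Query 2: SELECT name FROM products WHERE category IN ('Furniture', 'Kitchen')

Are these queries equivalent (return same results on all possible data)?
Yes, equivalent

Both queries return: [('Tablet',)]

Reason: OR vs IN are equivalent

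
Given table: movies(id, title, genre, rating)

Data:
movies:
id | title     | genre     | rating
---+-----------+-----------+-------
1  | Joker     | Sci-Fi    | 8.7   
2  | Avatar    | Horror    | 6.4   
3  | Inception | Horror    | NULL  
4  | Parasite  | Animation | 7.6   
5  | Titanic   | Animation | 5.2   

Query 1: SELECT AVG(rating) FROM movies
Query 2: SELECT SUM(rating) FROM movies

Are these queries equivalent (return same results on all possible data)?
No, not equivalent

Query 1 returns: [(6.975,)]
Query 2 returns: [(27.9,)]

Reason: AVG vs SUM give different aggregate values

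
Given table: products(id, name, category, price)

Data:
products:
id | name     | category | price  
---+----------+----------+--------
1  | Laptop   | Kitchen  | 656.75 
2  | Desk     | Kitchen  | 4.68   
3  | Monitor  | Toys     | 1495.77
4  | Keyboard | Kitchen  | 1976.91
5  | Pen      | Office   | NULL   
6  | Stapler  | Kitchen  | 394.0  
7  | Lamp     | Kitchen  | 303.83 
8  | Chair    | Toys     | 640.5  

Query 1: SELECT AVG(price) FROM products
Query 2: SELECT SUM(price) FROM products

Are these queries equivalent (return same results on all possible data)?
No, not equivalent

Query 1 returns: [(781.7771428571428,)]
Query 2 returns: [(5472.44,)]

Reason: AVG vs SUM give different aggregate values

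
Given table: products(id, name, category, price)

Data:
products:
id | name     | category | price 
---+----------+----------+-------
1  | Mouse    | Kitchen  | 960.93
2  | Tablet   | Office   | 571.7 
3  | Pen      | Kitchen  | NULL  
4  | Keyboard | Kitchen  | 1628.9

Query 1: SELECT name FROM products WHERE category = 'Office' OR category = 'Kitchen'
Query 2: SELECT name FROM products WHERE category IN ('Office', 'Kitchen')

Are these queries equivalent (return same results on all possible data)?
Yes, equivalent

Both queries return: [('Keyboard',), ('Mouse',), ('Pen',), ('Tablet',)]

Reason: OR vs IN are equivalent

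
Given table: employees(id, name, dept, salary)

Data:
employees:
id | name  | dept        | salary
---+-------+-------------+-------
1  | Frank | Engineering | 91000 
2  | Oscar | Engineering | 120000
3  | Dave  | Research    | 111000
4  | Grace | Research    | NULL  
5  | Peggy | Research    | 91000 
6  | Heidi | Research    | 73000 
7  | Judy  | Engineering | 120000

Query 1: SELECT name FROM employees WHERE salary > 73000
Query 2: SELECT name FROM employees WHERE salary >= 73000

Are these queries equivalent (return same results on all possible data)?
No, not equivalent

Query 1 returns: [('Frank',), ('Oscar',), ('Dave',), ('Peggy',), ('Judy',)]
Query 2 returns: [('Frank',), ('Oscar',), ('Dave',), ('Peggy',), ('Heidi',), ('Judy',)]

Reason: > vs >= gives different results when salary = 73000 exists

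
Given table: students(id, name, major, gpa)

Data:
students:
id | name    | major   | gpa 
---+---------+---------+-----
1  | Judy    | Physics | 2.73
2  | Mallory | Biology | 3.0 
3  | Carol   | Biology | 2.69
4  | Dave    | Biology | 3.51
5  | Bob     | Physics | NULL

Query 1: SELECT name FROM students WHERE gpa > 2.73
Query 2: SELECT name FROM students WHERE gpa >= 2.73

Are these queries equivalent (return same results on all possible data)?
No, not equivalent

Query 1 returns: [('Mallory',), ('Dave',)]
Query 2 returns: [('Judy',), ('Mallory',), ('Dave',)]

Reason: > vs >= gives different results when gpa = 2.73 exists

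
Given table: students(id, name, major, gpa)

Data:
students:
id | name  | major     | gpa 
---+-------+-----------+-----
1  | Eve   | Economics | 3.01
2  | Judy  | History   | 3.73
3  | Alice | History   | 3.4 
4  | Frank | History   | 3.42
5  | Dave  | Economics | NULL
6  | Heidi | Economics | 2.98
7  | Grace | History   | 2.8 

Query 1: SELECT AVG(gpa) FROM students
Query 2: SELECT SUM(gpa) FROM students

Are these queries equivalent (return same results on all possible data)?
No, not equivalent

Query 1 returns: [(3.223333333333333,)]
Query 2 returns: [(19.34,)]

Reason: AVG vs SUM give different aggregate values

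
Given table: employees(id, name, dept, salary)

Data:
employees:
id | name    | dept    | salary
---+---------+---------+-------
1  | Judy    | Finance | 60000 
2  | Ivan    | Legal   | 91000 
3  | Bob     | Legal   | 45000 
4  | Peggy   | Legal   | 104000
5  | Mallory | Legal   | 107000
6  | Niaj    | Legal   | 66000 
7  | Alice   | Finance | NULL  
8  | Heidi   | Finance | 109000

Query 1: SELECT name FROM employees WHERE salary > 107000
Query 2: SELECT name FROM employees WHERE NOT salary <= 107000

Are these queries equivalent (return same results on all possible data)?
Yes, equivalent

Both queries return: [('Heidi',)]

Reason: Both filter salary > 107000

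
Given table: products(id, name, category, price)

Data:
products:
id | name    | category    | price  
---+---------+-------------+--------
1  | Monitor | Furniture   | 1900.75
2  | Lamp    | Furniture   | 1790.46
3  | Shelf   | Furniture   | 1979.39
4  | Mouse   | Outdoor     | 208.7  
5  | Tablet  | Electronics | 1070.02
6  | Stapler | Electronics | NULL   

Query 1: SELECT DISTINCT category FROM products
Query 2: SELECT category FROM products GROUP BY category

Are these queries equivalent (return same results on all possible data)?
Yes, equivalent

Both queries return: [('Electronics',), ('Furniture',), ('Outdoor',)]

Reason: Both get unique categorys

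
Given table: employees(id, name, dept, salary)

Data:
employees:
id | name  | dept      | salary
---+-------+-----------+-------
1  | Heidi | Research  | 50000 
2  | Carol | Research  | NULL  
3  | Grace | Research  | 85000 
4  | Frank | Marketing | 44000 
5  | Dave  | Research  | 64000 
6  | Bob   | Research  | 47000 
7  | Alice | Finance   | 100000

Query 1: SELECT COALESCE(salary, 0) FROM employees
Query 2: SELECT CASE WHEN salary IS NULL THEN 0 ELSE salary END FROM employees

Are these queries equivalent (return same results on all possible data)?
Yes, equivalent

Both queries return: [(0,), (44000,), (47000,), (50000,), (64000,), (85000,), (100000,)]

Reason: COALESCE vs CASE for NULL handling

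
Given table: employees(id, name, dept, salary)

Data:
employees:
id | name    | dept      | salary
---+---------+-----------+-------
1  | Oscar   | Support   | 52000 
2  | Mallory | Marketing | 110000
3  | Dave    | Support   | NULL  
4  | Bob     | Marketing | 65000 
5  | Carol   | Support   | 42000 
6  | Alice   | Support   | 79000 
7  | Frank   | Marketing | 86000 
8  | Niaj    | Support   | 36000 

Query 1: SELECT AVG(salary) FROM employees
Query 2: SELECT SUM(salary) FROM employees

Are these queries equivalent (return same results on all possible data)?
No, not equivalent

Query 1 returns: [(67142.85714285714,)]
Query 2 returns: [(470000,)]

Reason: AVG vs SUM give different aggregate values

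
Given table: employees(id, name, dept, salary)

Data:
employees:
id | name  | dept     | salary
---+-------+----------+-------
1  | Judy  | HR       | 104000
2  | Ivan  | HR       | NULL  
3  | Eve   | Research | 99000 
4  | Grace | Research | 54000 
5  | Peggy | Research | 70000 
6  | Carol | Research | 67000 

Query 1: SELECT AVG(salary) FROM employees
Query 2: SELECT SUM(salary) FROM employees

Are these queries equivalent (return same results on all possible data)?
No, not equivalent

Query 1 returns: [(78800.0,)]
Query 2 returns: [(394000,)]

Reason: AVG vs SUM give different aggregate values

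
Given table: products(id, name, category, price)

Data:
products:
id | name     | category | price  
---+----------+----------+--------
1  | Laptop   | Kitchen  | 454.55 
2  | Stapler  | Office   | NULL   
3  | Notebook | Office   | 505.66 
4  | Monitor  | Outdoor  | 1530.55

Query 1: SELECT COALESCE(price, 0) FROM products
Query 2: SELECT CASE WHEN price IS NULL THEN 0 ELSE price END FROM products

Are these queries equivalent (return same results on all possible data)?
Yes, equivalent

Both queries return: [(0,), (454.55,), (505.66,), (1530.55,)]

Reason: COALESCE vs CASE for NULL handling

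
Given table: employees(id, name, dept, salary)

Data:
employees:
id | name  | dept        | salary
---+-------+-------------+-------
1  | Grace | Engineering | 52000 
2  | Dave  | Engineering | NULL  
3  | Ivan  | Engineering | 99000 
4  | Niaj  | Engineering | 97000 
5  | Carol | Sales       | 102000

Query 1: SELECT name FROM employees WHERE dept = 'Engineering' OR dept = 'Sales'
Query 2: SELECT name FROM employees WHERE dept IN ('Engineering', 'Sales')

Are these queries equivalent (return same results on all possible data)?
Yes, equivalent

Both queries return: [('Carol',), ('Dave',), ('Grace',), ('Ivan',), ('Niaj',)]

Reason: OR vs IN are equivalent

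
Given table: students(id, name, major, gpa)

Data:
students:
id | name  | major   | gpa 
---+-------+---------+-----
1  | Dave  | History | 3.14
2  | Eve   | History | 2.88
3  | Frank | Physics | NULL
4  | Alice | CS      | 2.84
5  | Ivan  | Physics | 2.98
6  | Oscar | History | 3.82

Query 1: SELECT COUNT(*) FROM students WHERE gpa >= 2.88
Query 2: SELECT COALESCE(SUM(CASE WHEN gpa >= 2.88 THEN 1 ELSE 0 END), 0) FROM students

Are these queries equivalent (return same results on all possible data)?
Yes, equivalent

Both queries return: [(4,)]

Reason: COUNT with WHERE vs conditional SUM (COALESCE handles empty-table NULL)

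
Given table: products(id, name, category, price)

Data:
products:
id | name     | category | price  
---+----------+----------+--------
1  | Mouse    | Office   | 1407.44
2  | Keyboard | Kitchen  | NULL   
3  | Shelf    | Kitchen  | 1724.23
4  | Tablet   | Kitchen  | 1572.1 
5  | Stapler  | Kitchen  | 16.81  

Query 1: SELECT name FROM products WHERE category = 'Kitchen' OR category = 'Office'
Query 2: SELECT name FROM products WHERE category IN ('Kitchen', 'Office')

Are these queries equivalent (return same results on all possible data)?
Yes, equivalent

Both queries return: [('Keyboard',), ('Mouse',), ('Shelf',), ('Stapler',), ('Tablet',)]

Reason: OR vs IN are equivalent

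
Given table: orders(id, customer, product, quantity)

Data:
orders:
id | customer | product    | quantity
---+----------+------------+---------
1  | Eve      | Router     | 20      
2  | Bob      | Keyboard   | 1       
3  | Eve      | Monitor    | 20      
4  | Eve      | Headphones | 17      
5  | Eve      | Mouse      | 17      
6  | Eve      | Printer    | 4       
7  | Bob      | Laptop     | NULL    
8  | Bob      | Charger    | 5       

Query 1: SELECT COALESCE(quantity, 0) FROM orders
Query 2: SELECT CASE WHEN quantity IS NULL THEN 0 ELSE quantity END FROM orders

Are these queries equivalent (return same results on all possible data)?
Yes, equivalent

Both queries return: [(0,), (1,), (4,), (5,), (17,), (17,), (20,), (20,)]

Reason: COALESCE vs CASE for NULL handling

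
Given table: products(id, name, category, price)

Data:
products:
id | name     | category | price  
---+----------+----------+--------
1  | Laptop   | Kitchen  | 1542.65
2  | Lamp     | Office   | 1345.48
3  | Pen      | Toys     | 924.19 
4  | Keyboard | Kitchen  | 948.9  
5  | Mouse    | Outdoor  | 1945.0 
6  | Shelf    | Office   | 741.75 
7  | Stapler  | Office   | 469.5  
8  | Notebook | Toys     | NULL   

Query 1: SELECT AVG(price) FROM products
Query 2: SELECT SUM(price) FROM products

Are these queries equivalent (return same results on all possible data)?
No, not equivalent

Query 1 returns: [(1131.067142857143,)]
Query 2 returns: [(7917.47,)]

Reason: AVG vs SUM give different aggregate values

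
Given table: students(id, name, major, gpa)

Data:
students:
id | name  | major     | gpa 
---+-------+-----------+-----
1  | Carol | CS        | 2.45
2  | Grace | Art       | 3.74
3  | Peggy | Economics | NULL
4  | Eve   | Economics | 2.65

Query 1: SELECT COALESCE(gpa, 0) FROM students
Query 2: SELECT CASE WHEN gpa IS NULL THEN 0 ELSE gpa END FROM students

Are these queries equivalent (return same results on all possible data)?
Yes, equivalent

Both queries return: [(0,), (2.45,), (2.65,), (3.74,)]

Reason: COALESCE vs CASE for NULL handling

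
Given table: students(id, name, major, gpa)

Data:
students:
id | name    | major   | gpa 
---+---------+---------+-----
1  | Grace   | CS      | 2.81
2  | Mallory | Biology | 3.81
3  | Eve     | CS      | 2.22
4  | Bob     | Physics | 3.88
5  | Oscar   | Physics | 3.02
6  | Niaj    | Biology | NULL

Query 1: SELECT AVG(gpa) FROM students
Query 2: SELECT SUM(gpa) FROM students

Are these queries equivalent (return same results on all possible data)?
No, not equivalent

Query 1 returns: [(3.148,)]
Query 2 returns: [(15.74,)]

Reason: AVG vs SUM give different aggregate values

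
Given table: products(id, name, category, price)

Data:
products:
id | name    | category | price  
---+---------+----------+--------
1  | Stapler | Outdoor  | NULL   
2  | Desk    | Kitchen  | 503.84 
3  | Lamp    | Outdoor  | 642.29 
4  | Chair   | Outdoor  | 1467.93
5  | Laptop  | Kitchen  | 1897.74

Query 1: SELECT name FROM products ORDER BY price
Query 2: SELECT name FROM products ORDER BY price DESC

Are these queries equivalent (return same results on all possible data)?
No, not equivalent

Query 1 returns: [('Stapler',), ('Desk',), ('Lamp',), ('Chair',), ('Laptop',)]
Query 2 returns: [('Laptop',), ('Chair',), ('Lamp',), ('Desk',), ('Stapler',)]

Reason: ASC vs DESC gives opposite ordering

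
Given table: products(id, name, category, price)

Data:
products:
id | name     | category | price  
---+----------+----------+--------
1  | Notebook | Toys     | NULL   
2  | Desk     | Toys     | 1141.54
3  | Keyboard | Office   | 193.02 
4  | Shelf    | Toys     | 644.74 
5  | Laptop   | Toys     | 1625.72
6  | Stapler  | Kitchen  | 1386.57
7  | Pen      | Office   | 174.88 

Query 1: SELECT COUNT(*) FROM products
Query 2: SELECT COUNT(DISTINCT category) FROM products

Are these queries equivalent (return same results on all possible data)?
No, not equivalent

Query 1 returns: [(7,)]
Query 2 returns: [(3,)]

Reason: COUNT(*) counts rows, COUNT(DISTINCT category) counts unique categorys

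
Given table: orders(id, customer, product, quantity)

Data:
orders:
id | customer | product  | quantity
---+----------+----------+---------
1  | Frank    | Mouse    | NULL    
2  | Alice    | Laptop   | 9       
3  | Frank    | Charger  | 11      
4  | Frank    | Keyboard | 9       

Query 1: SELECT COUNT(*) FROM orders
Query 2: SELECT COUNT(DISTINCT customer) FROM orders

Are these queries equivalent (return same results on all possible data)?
No, not equivalent

Query 1 returns: [(4,)]
Query 2 returns: [(2,)]

Reason: COUNT(*) counts rows, COUNT(DISTINCT customer) counts unique customers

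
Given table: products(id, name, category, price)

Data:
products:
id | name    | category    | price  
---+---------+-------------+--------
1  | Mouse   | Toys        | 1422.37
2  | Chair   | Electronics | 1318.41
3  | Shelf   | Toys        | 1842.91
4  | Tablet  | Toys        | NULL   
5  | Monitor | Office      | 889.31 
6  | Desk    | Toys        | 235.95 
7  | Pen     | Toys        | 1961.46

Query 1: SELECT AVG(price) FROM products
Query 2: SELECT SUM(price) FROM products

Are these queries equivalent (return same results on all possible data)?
No, not equivalent

Query 1 returns: [(1278.4016666666666,)]
Query 2 returns: [(7670.41,)]

Reason: AVG vs SUM give different aggregate values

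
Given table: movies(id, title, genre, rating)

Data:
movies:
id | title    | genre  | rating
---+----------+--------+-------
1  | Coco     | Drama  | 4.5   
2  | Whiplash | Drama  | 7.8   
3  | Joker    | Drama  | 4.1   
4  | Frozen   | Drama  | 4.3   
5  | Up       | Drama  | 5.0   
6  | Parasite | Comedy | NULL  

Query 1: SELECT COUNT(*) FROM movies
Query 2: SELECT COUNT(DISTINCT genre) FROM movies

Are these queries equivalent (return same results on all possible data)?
No, not equivalent

Query 1 returns: [(6,)]
Query 2 returns: [(2,)]

Reason: COUNT(*) counts rows, COUNT(DISTINCT genre) counts unique genres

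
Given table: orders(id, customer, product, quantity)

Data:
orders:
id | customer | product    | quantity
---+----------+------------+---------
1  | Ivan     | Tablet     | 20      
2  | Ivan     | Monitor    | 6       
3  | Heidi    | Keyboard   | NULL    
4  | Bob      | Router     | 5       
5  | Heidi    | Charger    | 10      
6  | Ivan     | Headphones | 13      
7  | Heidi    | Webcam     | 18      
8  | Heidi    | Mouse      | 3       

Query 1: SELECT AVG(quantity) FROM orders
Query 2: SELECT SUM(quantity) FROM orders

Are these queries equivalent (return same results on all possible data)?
No, not equivalent

Query 1 returns: [(10.714285714285714,)]
Query 2 returns: [(75,)]

Reason: AVG vs SUM give different aggregate values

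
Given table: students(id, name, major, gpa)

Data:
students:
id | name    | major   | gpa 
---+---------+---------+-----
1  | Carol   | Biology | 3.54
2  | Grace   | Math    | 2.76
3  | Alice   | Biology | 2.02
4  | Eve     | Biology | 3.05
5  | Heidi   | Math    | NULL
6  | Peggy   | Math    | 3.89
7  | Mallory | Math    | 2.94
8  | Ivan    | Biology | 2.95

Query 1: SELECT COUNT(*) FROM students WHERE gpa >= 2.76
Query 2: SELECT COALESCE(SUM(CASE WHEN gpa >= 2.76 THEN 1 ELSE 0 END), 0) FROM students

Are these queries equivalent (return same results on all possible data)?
Yes, equivalent

Both queries return: [(6,)]

Reason: COUNT with WHERE vs conditional SUM (COALESCE handles empty-table NULL)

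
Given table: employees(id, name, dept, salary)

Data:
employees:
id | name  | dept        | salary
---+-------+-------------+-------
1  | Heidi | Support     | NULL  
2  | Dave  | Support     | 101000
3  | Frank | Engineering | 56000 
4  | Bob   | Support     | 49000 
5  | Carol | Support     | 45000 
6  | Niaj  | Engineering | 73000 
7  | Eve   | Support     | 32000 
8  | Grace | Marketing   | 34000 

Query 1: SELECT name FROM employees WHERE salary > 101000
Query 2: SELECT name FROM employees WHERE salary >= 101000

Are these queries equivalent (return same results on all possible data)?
No, not equivalent

Query 1 returns: []
Query 2 returns: [('Dave',)]

Reason: > vs >= gives different results when salary = 101000 exists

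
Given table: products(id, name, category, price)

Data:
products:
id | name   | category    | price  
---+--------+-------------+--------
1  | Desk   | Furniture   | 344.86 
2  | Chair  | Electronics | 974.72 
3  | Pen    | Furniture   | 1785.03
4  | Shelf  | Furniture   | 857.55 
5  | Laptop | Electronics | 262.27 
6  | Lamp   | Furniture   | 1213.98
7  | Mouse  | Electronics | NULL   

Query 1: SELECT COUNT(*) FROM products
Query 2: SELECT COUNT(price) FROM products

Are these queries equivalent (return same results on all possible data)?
No, not equivalent

Query 1 returns: [(7,)]
Query 2 returns: [(6,)]

Reason: COUNT(*) includes NULLs, COUNT(column) excludes them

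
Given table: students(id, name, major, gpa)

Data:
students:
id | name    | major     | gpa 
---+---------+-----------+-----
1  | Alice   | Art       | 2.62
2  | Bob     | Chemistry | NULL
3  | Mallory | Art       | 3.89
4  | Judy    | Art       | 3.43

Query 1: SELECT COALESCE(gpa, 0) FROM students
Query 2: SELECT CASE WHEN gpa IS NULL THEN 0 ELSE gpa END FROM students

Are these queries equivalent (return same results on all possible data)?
Yes, equivalent

Both queries return: [(0,), (2.62,), (3.43,), (3.89,)]

Reason: COALESCE vs CASE for NULL handling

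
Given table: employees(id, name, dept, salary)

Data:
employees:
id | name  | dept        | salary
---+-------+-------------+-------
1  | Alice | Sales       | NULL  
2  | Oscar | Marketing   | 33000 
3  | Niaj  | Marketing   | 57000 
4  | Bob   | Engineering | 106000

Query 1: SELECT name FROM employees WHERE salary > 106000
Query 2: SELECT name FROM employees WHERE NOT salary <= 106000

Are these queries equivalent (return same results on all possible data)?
Yes, equivalent

Both queries return: []

Reason: Both filter salary > 106000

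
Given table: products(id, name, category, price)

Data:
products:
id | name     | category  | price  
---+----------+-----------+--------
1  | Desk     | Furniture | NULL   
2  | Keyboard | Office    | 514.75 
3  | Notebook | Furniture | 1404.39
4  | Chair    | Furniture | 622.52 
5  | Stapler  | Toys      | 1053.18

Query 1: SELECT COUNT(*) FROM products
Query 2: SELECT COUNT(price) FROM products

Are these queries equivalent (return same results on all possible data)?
No, not equivalent

Query 1 returns: [(5,)]
Query 2 returns: [(4,)]

Reason: COUNT(*) includes NULLs, COUNT(column) excludes them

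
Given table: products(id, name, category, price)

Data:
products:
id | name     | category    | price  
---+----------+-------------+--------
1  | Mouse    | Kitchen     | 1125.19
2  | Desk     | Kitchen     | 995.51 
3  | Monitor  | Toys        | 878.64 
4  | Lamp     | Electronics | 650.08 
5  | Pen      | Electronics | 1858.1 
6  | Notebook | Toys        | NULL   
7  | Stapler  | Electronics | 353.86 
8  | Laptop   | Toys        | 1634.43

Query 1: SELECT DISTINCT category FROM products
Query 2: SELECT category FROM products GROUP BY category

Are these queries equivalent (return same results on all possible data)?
Yes, equivalent

Both queries return: [('Electronics',), ('Kitchen',), ('Toys',)]

Reason: Both get unique categorys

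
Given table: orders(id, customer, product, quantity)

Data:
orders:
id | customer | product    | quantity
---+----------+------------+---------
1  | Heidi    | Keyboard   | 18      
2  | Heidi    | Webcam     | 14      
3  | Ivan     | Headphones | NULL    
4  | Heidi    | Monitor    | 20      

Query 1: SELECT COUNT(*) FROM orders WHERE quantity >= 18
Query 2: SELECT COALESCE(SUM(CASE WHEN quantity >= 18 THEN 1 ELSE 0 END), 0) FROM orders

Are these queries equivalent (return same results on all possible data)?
Yes, equivalent

Both queries return: [(2,)]

Reason: COUNT with WHERE vs conditional SUM (COALESCE handles empty-table NULL)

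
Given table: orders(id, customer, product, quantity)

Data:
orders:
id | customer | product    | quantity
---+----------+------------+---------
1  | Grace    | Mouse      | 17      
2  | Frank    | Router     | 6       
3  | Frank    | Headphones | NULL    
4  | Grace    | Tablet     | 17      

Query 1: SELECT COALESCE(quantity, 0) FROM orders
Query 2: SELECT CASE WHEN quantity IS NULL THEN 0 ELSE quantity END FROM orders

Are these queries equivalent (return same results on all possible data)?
Yes, equivalent

Both queries return: [(0,), (6,), (17,), (17,)]

Reason: COALESCE vs CASE for NULL handling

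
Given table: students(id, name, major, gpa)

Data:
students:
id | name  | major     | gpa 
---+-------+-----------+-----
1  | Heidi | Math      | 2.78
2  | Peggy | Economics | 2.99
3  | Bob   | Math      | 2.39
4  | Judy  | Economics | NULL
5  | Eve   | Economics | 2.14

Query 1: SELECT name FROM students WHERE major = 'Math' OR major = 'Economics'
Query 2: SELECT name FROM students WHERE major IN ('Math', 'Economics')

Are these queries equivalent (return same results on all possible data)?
Yes, equivalent

Both queries return: [('Bob',), ('Eve',), ('Heidi',), ('Judy',), ('Peggy',)]

Reason: OR vs IN are equivalent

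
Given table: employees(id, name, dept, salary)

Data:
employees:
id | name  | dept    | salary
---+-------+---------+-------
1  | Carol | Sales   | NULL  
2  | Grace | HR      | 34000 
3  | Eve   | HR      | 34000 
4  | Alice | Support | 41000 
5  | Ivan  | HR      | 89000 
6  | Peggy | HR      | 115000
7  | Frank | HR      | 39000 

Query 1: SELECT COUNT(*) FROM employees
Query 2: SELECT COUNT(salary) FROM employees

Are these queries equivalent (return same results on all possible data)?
No, not equivalent

Query 1 returns: [(7,)]
Query 2 returns: [(6,)]

Reason: COUNT(*) includes NULLs, COUNT(column) excludes them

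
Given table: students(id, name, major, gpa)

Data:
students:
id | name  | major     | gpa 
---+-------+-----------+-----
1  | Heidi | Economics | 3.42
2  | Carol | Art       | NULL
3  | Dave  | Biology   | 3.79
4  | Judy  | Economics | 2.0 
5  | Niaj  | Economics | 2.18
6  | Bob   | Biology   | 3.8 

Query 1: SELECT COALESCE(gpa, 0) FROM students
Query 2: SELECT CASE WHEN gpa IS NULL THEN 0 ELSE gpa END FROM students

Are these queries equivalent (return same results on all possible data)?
Yes, equivalent

Both queries return: [(0,), (2.0,), (2.18,), (3.42,), (3.79,), (3.8,)]

Reason: COALESCE vs CASE for NULL handling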